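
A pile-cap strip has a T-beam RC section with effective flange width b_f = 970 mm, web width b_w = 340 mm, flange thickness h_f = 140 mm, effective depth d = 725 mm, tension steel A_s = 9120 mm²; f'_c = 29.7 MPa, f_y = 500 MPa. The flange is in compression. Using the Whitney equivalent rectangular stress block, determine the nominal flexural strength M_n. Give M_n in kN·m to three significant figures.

M_n ≈ 2830 kN·m

Tension: T = A_s f_y = 9120 × 500 = 4560000 N.
Try a within the flange: a = T/(0.85 f'_c b_f) = 4560000/(0.85 × 29.7 × 970) = 186.22 mm.
a = 186.22 > h_f = 140 mm: the block extends into the web. Split into flange-overhang and web parts.
C_f = 0.85 f'_c (b_f − b_w) h_f = 0.85 × 29.7 × (970 − 340) × 140 = 2226609 N.
Remaining web compression depth: a_w = (T − C_f)/(0.85 f'_c b_w) = (4560000 − 2226609)/(0.85 × 29.7 × 340) = 271.85 mm.
M_n = C_f(d − h_f/2) + (T − C_f)(d − a_w/2) = 2226609 × (725 − 70) + 2333391 × (725 − 135.925) = 1458.43 + 1374.54 = 2832.97 × 10⁶ N·mm.
M_n = 2832.97 kN·m.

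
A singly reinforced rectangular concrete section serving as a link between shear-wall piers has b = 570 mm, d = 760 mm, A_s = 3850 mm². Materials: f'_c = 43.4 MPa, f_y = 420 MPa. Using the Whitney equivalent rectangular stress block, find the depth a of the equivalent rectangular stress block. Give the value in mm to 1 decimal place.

a ≈ 76.9 mm

T = A_s f_y = 3850 × 420 = 1617000 N = 1617 kN.
Setting C = 0.85 f'_c a b equal to T: a = 1617000/(0.85 × 43.4 × 570) = 76.9 mm.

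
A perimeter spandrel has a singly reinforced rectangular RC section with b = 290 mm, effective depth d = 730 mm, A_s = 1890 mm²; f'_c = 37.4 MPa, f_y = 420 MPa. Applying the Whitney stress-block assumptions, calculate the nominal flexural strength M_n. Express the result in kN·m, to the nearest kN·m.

M_n ≈ 545 kN·m

T = A_s f_y = 1890 × 420 = 793800 N = 793.8 kN.
From C = T: a = T/(0.85 f'_c b) = 793800/(0.85 × 37.4 × 290) = 86.10 mm.
M_n = T(d − a/2) = 793.8 kN × (730 − 43.05) mm = 545.30 kN·m.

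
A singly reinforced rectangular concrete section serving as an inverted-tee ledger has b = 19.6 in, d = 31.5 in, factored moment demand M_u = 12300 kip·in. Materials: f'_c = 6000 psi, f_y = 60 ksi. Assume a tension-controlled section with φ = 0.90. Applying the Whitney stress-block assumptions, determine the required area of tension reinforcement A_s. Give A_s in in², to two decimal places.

M_n = M_u/φ = 12300/0.90 = 13666.7 kip·in.
From M_n = 0.85 f'_c a b (d − a/2):
a = d − √(d² − 2M_n/(0.85 f'_c b)) = 31.5 − √(31.5² − 2 × 13666.7/(0.85 × 6 × 19.6)) = 4.689 in.
A_s = 0.85 f'_c a b / f_y = 0.85 × 6 × 4.689 × 19.6 / 60 = 7.812 in².

A_s ≈ 7.81 in²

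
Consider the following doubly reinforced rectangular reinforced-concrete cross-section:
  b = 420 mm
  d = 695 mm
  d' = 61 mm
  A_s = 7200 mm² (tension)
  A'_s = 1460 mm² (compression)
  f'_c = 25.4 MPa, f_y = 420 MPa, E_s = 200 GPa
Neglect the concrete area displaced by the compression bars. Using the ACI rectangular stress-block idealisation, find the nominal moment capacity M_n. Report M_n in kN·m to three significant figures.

Assume both tension and compression steel yield.
Net tension couple steel: A_s − A'_s = 5740 mm².
a = (A_s − A'_s) f_y / (0.85 f'_c b) = 2410800/(0.85 × 25.4 × 420) = 265.86 mm.
c = a/β₁ = 265.86/0.85 = 312.78 mm; ε'_s = 0.003(c − d')/c = 0.0024 ≥ f_y/E_s = 0.0021, so compression steel does yield.
M_n = (A_s − A'_s) f_y (d − a/2) + A'_s f_y (d − d') = [2410800 × (695 − 132.93) + 613200 × (695 − 61)] × 10⁻⁶ = 1355.04 + 388.77 = 1743.81 kN·m.

M_n ≈ 1740 kN·m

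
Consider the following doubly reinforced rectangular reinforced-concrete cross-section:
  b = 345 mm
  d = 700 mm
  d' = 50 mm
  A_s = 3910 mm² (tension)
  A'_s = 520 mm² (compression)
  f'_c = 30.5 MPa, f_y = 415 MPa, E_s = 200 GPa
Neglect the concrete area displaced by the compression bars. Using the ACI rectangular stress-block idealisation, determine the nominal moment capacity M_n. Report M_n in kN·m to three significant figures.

Assume both tension and compression steel yield.
Net tension couple steel: A_s − A'_s = 3390 mm².
a = (A_s − A'_s) f_y / (0.85 f'_c b) = 1406850/(0.85 × 30.5 × 345) = 157.29 mm.
c = a/β₁ = 157.29/0.832 = 189.05 mm; ε'_s = 0.003(c − d')/c = 0.0022 ≥ f_y/E_s = 0.0021, so compression steel does yield.
M_n = (A_s − A'_s) f_y (d − a/2) + A'_s f_y (d − d') = [1406850 × (700 − 78.645) + 215800 × (700 − 50)] × 10⁻⁶ = 874.15 + 140.27 = 1014.42 kN·m.

M_n ≈ 1010 kN·m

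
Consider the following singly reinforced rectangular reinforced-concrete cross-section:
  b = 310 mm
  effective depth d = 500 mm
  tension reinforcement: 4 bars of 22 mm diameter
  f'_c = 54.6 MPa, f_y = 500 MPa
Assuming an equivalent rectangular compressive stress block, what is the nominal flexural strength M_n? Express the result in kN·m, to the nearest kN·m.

M_n ≈ 360 kN·m

A_s = 4 × 380 = 1520 mm².
T = A_s f_y = 1520 × 500 = 760000 N = 760 kN.
From C = T: a = T/(0.85 f'_c b) = 760000/(0.85 × 54.6 × 310) = 52.83 mm.
M_n = T(d − a/2) = 760 kN × (500 − 26.415) mm = 359.92 kN·m.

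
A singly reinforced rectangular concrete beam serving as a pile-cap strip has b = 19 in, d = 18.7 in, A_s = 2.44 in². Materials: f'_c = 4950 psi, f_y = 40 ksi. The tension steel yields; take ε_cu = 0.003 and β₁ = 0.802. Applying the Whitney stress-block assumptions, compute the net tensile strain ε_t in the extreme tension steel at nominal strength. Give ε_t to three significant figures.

a = A_s f_y/(0.85 f'_c b) = 1.221 in.
β₁ = 0.802, so c = a/β₁ = 1.221/0.802 = 1.522 in.
From the linear strain diagram with ε_cu = 0.003: ε_t = 0.003 (d − c)/c = 0.003 × (18.7 − 1.522)/1.522 = 0.0339.
Since ε_t ≥ 0.005, the section is tension-controlled.

ε_t ≈ 0.0339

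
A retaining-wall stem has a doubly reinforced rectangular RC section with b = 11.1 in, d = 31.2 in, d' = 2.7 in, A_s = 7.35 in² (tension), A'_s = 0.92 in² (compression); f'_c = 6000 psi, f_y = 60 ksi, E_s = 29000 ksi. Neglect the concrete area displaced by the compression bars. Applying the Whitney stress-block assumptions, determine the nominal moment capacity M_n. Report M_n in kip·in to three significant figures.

Assume both steels yield.
a = (A_s − A'_s) f_y/(0.85 f'_c b) = (7.35 − 0.92) × 60/(0.85 × 6 × 11.1) = 6.815 in.
c = a/β₁ = 6.815/0.75 = 9.087 in; ε'_s = 0.003(c − d')/c = 0.0021 ≥ ε_y = 0.0021, so the compression steel yields.
M_n = (A_s − A'_s) f_y (d − a/2) + A'_s f_y (d − d') = 385.8 × (31.2 − 3.4075) + 55.2 × (31.2 − 2.7) = 10722.3 + 1573.2 = 12295.5 kip·in.

M_n ≈ 12300 kip·in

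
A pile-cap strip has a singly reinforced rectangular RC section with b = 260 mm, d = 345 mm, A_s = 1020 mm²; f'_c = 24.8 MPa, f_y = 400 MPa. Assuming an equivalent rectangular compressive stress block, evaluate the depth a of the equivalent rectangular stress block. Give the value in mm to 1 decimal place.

a ≈ 74.4 mm

T = A_s f_y = 1020 × 400 = 408000 N = 408 kN.
Setting C = 0.85 f'_c a b equal to T: a = 408000/(0.85 × 24.8 × 260) = 74.4 mm.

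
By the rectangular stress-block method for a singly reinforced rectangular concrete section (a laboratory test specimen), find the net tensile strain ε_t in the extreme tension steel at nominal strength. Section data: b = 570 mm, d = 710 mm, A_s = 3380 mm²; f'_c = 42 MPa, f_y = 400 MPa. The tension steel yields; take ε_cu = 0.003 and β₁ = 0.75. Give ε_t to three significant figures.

ε_t ≈ 0.0210

a = A_s f_y/(0.85 f'_c b) = 66.44 mm.
β₁ = 0.75, so c = a/β₁ = 66.44/0.75 = 88.59 mm.
From the linear strain diagram with ε_cu = 0.003: ε_t = 0.003 (d − c)/c = 0.003 × (710 − 88.59)/88.59 = 0.0210.
Since ε_t ≥ 0.005, the section is tension-controlled.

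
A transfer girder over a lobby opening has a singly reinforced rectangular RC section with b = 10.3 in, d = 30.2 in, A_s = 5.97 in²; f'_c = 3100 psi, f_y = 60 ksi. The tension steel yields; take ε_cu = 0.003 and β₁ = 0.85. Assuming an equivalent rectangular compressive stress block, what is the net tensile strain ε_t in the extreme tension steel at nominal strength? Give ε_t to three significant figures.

a = A_s f_y/(0.85 f'_c b) = 13.198 in.
β₁ = 0.85, so c = a/β₁ = 13.198/0.85 = 15.527 in.
From the linear strain diagram with ε_cu = 0.003: ε_t = 0.003 (d − c)/c = 0.003 × (30.2 − 15.527)/15.527 = 0.00283.
ε_t < 0.004 — the section is over-reinforced for flexure under ACI limits.

ε_t ≈ 0.00283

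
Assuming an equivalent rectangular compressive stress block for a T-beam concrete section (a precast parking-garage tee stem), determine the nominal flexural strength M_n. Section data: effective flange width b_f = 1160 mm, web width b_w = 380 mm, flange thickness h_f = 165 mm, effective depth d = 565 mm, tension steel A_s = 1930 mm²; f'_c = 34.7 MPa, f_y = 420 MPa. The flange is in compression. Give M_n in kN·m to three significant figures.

M_n ≈ 448 kN·m

Tension: T = A_s f_y = 1930 × 420 = 810600 N.
Try a within the flange: a = T/(0.85 f'_c b_f) = 810600/(0.85 × 34.7 × 1160) = 23.69 mm.
Since a = 23.69 ≤ h_f = 165 mm, the stress block lies entirely in the flange; analyse as a rectangular beam of width b_f.
M_n = T(d − a/2) = 810600 × (565 − 11.845) = 448.39 × 10⁶ N·mm.
M_n = 448.39 kN·m.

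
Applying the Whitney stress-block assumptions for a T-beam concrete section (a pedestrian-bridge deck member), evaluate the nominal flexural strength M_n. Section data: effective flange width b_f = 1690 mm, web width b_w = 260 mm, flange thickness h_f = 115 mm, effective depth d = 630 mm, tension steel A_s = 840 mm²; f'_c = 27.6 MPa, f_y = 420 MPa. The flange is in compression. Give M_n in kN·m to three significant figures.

Tension: T = A_s f_y = 840 × 420 = 352800 N.
Try a within the flange: a = T/(0.85 f'_c b_f) = 352800/(0.85 × 27.6 × 1690) = 8.90 mm.
Since a = 8.90 ≤ h_f = 115 mm, the stress block lies entirely in the flange; analyse as a rectangular beam of width b_f.
M_n = T(d − a/2) = 352800 × (630 − 4.45) = 220.69 × 10⁶ N·mm.
M_n = 220.69 kN·m.

M_n ≈ 221 kN·m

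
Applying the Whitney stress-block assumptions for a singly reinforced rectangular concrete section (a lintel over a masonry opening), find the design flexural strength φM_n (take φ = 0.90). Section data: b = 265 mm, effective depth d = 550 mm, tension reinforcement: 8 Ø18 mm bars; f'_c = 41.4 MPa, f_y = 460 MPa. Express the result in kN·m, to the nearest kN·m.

A_s = 8 × 254 = 2032 mm².
T = A_s f_y = 2032 × 460 = 934720 N = 934.72 kN.
From C = T: a = T/(0.85 f'_c b) = 934720/(0.85 × 41.4 × 265) = 100.23 mm.
M_n = T(d − a/2) = 934.72 kN × (550 − 50.115) mm = 467.25 kN·m.
φM_n = 0.90 × 467.25 = 420.53 kN·m.

φM_n ≈ 421 kN·m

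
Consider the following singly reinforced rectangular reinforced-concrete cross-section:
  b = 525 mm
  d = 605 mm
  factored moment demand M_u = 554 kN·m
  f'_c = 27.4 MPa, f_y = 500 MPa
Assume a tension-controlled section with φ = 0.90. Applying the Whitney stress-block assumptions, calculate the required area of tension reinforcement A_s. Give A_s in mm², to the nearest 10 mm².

M_n = M_u/φ = 554/0.90 = 615.556 kN·m.
With M_n = 0.85 f'_c a b (d − a/2), solve the quadratic for a:
a = d − √(d² − 2M_n/(0.85 f'_c b)) = 605 − √(605² − 2 × 615.556×10⁶/(0.85 × 27.4 × 525)) = 89.89 mm.
A_s = 0.85 f'_c a b / f_y = 0.85 × 27.4 × 89.89 × 525 / 500 = 2198.2 mm².

A_s ≈ 2200 mm²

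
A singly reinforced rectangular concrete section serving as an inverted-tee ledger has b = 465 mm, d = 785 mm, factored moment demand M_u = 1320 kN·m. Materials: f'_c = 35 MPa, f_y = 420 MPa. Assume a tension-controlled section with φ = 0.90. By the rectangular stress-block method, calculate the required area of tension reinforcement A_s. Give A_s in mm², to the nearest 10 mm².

A_s ≈ 4920 mm²

M_n = M_u/φ = 1320/0.90 = 1466.67 kN·m.
With M_n = 0.85 f'_c a b (d − a/2), solve the quadratic for a:
a = d − √(d² − 2M_n/(0.85 f'_c b)) = 785 − √(785² − 2 × 1466.67×10⁶/(0.85 × 35 × 465)) = 149.25 mm.
A_s = 0.85 f'_c a b / f_y = 0.85 × 35 × 149.25 × 465 / 420 = 4915.9 mm².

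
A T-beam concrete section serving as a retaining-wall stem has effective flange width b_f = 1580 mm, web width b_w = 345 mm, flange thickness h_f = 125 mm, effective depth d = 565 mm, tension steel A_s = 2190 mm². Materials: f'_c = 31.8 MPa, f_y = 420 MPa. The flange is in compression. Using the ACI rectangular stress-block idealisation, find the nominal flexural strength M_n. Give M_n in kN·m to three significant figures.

Tension: T = A_s f_y = 2190 × 420 = 919800 N.
Try a within the flange: a = T/(0.85 f'_c b_f) = 919800/(0.85 × 31.8 × 1580) = 21.54 mm.
Since a = 21.54 ≤ h_f = 125 mm, the stress block lies entirely in the flange; analyse as a rectangular beam of width b_f.
M_n = T(d − a/2) = 919800 × (565 − 10.77) = 509.78 × 10⁶ N·mm.
M_n = 509.78 kN·m.

M_n ≈ 510 kN·m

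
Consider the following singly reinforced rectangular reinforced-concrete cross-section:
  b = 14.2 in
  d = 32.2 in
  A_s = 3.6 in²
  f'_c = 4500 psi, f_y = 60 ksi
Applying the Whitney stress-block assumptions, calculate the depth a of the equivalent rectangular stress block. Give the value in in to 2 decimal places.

a ≈ 3.98 in

T = A_s f_y = 3.6 × 60 = 216 kips.
a = T/(0.85 f'_c b) = 216/(0.85 × 4.5 × 14.2) = 3.98 in.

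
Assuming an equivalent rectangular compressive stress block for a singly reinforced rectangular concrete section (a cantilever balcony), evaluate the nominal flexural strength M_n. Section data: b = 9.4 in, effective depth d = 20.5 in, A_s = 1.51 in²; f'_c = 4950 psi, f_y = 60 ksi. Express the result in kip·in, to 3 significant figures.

M_n ≈ 1750 kip·in

T = A_s f_y = 1.51 × 60 = 90.6 kips.
a = T/(0.85 f'_c b) = 90.6/(0.85 × 4.95 × 9.4) = 2.291 in.
M_n = T(d − a/2) = 90.6 × (20.5 − 1.1455) = 1753.5 kip·in.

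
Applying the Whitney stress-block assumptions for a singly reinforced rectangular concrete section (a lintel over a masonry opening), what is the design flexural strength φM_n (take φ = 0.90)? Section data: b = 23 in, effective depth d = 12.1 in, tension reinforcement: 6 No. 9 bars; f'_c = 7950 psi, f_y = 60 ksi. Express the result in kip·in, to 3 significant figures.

A_s = 6 × 1 = 6 in².
T = A_s f_y = 6 × 60 = 360 kips.
a = T/(0.85 f'_c b) = 360/(0.85 × 7.95 × 23) = 2.316 in.
M_n = T(d − a/2) = 360 × (12.1 − 1.158) = 3939.1 kip·in.
φM_n = 0.90 × 3939.1 = 3545.2 kip·in.

φM_n ≈ 3550 kip·in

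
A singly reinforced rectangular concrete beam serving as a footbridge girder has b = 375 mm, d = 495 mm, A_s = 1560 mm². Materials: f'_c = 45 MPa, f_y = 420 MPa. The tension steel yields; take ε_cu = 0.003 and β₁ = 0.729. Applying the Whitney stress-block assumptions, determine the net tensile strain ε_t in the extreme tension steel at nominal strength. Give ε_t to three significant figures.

ε_t ≈ 0.0207

a = A_s f_y/(0.85 f'_c b) = 45.68 mm.
β₁ = 0.729, so c = a/β₁ = 45.68/0.729 = 62.66 mm.
From the linear strain diagram with ε_cu = 0.003: ε_t = 0.003 (d − c)/c = 0.003 × (495 − 62.66)/62.66 = 0.0207.
Since ε_t ≥ 0.005, the section is tension-controlled.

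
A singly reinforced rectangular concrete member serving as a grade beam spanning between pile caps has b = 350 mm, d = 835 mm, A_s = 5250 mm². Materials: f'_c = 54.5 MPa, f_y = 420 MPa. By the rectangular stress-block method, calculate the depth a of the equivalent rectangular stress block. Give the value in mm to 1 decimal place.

T = A_s f_y = 5250 × 420 = 2205000 N = 2205 kN.
Setting C = 0.85 f'_c a b equal to T: a = 2205000/(0.85 × 54.5 × 350) = 136.0 mm.

a ≈ 136.0 mm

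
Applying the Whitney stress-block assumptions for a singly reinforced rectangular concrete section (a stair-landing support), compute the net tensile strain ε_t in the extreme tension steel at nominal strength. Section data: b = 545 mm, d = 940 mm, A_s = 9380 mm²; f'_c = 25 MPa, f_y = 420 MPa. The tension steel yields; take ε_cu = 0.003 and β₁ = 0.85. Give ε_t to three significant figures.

ε_t ≈ 0.00405

a = A_s f_y/(0.85 f'_c b) = 340.17 mm.
β₁ = 0.85, so c = a/β₁ = 340.17/0.85 = 400.20 mm.
From the linear strain diagram with ε_cu = 0.003: ε_t = 0.003 (d − c)/c = 0.003 × (940 − 400.20)/400.20 = 0.00405.
ε_t is between 0.004 and 0.005 — transition zone.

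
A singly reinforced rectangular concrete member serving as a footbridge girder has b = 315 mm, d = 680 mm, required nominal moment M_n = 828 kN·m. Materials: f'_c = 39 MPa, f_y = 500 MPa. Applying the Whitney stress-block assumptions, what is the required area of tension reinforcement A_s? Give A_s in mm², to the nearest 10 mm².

With M_n = 0.85 f'_c a b (d − a/2), solve the quadratic for a:
a = d − √(d² − 2M_n/(0.85 f'_c b)) = 680 − √(680² − 2 × 828×10⁶/(0.85 × 39 × 315)) = 128.81 mm.
A_s = 0.85 f'_c a b / f_y = 0.85 × 39 × 128.81 × 315 / 500 = 2690.1 mm².

A_s ≈ 2690 mm²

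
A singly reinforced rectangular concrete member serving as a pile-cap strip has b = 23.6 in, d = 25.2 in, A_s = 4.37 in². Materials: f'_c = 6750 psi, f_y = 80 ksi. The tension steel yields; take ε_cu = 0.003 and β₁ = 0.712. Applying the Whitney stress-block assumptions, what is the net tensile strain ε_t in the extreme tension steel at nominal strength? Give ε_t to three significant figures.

ε_t ≈ 0.0178

a = A_s f_y/(0.85 f'_c b) = 2.582 in.
β₁ = 0.712, so c = a/β₁ = 2.582/0.712 = 3.626 in.
From the linear strain diagram with ε_cu = 0.003: ε_t = 0.003 (d − c)/c = 0.003 × (25.2 − 3.626)/3.626 = 0.0178.
Since ε_t ≥ 0.005, the section is tension-controlled.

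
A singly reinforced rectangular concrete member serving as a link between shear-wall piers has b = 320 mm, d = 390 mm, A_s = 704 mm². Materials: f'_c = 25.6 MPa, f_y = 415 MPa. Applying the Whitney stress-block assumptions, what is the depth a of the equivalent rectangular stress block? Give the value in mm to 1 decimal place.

T = A_s f_y = 704 × 415 = 292160 N = 292.16 kN.
Setting C = 0.85 f'_c a b equal to T: a = 292160/(0.85 × 25.6 × 320) = 42.0 mm.

a ≈ 42.0 mm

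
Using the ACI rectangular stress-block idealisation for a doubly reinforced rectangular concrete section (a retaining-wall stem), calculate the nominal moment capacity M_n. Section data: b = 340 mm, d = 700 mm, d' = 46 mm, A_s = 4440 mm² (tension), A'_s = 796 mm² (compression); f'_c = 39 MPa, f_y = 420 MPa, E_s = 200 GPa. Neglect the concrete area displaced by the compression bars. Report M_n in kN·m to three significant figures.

Assume both tension and compression steel yield.
Net tension couple steel: A_s − A'_s = 3644 mm².
a = (A_s − A'_s) f_y / (0.85 f'_c b) = 1530480/(0.85 × 39 × 340) = 135.79 mm.
c = a/β₁ = 135.79/0.771 = 176.12 mm; ε'_s = 0.003(c − d')/c = 0.0022 ≥ f_y/E_s = 0.0021, so compression steel does yield.
M_n = (A_s − A'_s) f_y (d − a/2) + A'_s f_y (d − d') = [1530480 × (700 − 67.895) + 334320 × (700 − 46)] × 10⁻⁶ = 967.42 + 218.65 = 1186.07 kN·m.

M_n ≈ 1190 kN·m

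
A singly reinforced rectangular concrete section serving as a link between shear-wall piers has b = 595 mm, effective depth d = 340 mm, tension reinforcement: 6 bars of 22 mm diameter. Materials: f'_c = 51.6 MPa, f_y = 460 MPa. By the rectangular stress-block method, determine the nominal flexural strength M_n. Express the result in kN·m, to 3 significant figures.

A_s = 6 × 380 = 2280 mm².
T = A_s f_y = 2280 × 460 = 1048800 N = 1048.8 kN.
From C = T: a = T/(0.85 f'_c b) = 1048800/(0.85 × 51.6 × 595) = 40.19 mm.
M_n = T(d − a/2) = 1048.8 kN × (340 − 20.095) mm = 335.52 kN·m.

M_n ≈ 336 kN·m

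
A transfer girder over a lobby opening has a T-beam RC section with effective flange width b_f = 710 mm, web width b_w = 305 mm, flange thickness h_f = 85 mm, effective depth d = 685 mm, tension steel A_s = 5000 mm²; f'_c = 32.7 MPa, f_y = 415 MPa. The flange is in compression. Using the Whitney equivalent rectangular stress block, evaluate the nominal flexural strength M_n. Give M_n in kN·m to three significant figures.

Tension: T = A_s f_y = 5000 × 415 = 2075000 N.
Try a within the flange: a = T/(0.85 f'_c b_f) = 2075000/(0.85 × 32.7 × 710) = 105.15 mm.
a = 105.15 > h_f = 85 mm: the block extends into the web. Split into flange-overhang and web parts.
C_f = 0.85 f'_c (b_f − b_w) h_f = 0.85 × 32.7 × (710 − 305) × 85 = 956843 N.
Remaining web compression depth: a_w = (T − C_f)/(0.85 f'_c b_w) = (2075000 − 956843)/(0.85 × 32.7 × 305) = 131.90 mm.
M_n = C_f(d − h_f/2) + (T − C_f)(d − a_w/2) = 956843 × (685 − 42.5) + 1118157 × (685 − 65.95) = 614.77 + 692.20 = 1306.97 × 10⁶ N·mm.
M_n = 1306.97 kN·m.

M_n ≈ 1310 kN·m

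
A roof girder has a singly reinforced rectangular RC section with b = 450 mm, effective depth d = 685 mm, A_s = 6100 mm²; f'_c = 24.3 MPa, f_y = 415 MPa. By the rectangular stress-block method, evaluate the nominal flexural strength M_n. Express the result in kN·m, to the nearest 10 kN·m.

M_n ≈ 1390 kN·m

T = A_s f_y = 6100 × 415 = 2531500 N = 2531.5 kN.
From C = T: a = T/(0.85 f'_c b) = 2531500/(0.85 × 24.3 × 450) = 272.36 mm.
M_n = T(d − a/2) = 2531.5 kN × (685 − 136.18) mm = 1389.34 kN·m.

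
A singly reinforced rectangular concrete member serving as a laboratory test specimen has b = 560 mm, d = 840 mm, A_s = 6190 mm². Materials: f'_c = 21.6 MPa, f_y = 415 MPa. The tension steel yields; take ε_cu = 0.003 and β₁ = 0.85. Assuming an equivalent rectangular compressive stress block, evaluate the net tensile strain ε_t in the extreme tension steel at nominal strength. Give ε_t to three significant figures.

ε_t ≈ 0.00557

a = A_s f_y/(0.85 f'_c b) = 249.85 mm.
β₁ = 0.85, so c = a/β₁ = 249.85/0.85 = 293.94 mm.
From the linear strain diagram with ε_cu = 0.003: ε_t = 0.003 (d − c)/c = 0.003 × (840 − 293.94)/293.94 = 0.00557.
Since ε_t ≥ 0.005, the section is tension-controlled.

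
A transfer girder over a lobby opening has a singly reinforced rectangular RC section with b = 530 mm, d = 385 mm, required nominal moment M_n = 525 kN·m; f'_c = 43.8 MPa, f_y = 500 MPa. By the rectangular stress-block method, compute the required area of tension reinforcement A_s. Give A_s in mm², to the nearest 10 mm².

With M_n = 0.85 f'_c a b (d − a/2), solve the quadratic for a:
a = d − √(d² − 2M_n/(0.85 f'_c b)) = 385 − √(385² − 2 × 525×10⁶/(0.85 × 43.8 × 530)) = 76.76 mm.
A_s = 0.85 f'_c a b / f_y = 0.85 × 43.8 × 76.76 × 530 / 500 = 3029.2 mm².

A_s ≈ 3030 mm²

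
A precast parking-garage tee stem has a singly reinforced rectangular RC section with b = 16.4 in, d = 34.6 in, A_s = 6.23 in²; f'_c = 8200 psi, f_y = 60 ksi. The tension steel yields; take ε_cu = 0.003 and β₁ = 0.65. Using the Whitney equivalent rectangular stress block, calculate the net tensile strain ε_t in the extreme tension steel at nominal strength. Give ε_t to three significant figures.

a = A_s f_y/(0.85 f'_c b) = 3.270 in.
β₁ = 0.65, so c = a/β₁ = 3.270/0.65 = 5.031 in.
From the linear strain diagram with ε_cu = 0.003: ε_t = 0.003 (d − c)/c = 0.003 × (34.6 − 5.031)/5.031 = 0.0176.
Since ε_t ≥ 0.005, the section is tension-controlled.

ε_t ≈ 0.0176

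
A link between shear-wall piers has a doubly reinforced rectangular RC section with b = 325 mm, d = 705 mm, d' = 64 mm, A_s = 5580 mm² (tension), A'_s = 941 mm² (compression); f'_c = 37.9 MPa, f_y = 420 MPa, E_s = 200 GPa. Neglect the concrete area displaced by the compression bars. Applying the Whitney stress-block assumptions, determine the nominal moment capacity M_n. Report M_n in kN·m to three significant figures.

Assume both tension and compression steel yield.
Net tension couple steel: A_s − A'_s = 4639 mm².
a = (A_s − A'_s) f_y / (0.85 f'_c b) = 1948380/(0.85 × 37.9 × 325) = 186.09 mm.
c = a/β₁ = 186.09/0.779 = 238.88 mm; ε'_s = 0.003(c − d')/c = 0.0022 ≥ f_y/E_s = 0.0021, so compression steel does yield.
M_n = (A_s − A'_s) f_y (d − a/2) + A'_s f_y (d − d') = [1948380 × (705 − 93.045) + 395220 × (705 − 64)] × 10⁻⁶ = 1192.32 + 253.34 = 1445.66 kN·m.

M_n ≈ 1450 kN·m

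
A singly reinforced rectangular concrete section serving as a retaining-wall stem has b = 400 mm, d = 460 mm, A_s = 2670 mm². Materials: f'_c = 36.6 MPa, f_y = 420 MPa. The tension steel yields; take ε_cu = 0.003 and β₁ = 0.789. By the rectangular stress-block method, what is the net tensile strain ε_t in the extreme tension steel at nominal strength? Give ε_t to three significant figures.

a = A_s f_y/(0.85 f'_c b) = 90.12 mm.
β₁ = 0.789, so c = a/β₁ = 90.12/0.789 = 114.22 mm.
From the linear strain diagram with ε_cu = 0.003: ε_t = 0.003 (d − c)/c = 0.003 × (460 − 114.22)/114.22 = 0.00908.
Since ε_t ≥ 0.005, the section is tension-controlled.

ε_t ≈ 0.00908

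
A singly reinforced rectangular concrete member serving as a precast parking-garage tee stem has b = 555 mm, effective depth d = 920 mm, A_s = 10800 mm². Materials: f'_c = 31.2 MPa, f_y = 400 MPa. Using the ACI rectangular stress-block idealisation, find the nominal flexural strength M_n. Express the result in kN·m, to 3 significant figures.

M_n ≈ 3340 kN·m

T = A_s f_y = 10800 × 400 = 4320000 N = 4320 kN.
From C = T: a = T/(0.85 f'_c b) = 4320000/(0.85 × 31.2 × 555) = 293.51 mm.
M_n = T(d − a/2) = 4320 kN × (920 − 146.755) mm = 3340.42 kN·m.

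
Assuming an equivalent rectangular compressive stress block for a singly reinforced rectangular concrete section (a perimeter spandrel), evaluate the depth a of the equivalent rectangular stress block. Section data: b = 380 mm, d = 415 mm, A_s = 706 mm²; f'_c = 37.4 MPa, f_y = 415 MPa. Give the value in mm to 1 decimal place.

T = A_s f_y = 706 × 415 = 292990 N = 292.99 kN.
Setting C = 0.85 f'_c a b equal to T: a = 292990/(0.85 × 37.4 × 380) = 24.3 mm.

a ≈ 24.3 mm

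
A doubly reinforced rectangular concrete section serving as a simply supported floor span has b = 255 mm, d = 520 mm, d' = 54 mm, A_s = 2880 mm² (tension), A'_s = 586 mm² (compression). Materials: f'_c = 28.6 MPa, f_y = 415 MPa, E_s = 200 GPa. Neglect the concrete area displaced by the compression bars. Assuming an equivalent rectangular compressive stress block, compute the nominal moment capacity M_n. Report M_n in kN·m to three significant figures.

Assume both tension and compression steel yield.
Net tension couple steel: A_s − A'_s = 2294 mm².
a = (A_s − A'_s) f_y / (0.85 f'_c b) = 952010/(0.85 × 28.6 × 255) = 153.57 mm.
c = a/β₁ = 153.57/0.846 = 181.52 mm; ε'_s = 0.003(c − d')/c = 0.0021 ≥ f_y/E_s = 0.0021, so compression steel does yield.
M_n = (A_s − A'_s) f_y (d − a/2) + A'_s f_y (d − d') = [952010 × (520 − 76.785) + 243190 × (520 − 54)] × 10⁻⁶ = 421.95 + 113.33 = 535.28 kN·m.

M_n ≈ 535 kN·m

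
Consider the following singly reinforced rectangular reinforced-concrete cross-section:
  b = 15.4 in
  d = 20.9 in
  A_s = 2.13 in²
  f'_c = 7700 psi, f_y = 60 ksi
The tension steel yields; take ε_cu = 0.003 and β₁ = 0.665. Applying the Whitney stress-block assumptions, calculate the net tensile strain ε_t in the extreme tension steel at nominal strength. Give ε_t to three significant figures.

a = A_s f_y/(0.85 f'_c b) = 1.268 in.
β₁ = 0.665, so c = a/β₁ = 1.268/0.665 = 1.907 in.
From the linear strain diagram with ε_cu = 0.003: ε_t = 0.003 (d − c)/c = 0.003 × (20.9 − 1.907)/1.907 = 0.0299.
Since ε_t ≥ 0.005, the section is tension-controlled.

ε_t ≈ 0.0299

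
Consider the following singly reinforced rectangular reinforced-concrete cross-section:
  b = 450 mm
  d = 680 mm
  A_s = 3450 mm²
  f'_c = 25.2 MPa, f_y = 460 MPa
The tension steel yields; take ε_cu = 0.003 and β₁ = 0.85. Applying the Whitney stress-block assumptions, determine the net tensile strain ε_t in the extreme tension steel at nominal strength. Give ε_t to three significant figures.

a = A_s f_y/(0.85 f'_c b) = 164.64 mm.
β₁ = 0.85, so c = a/β₁ = 164.64/0.85 = 193.69 mm.
From the linear strain diagram with ε_cu = 0.003: ε_t = 0.003 (d − c)/c = 0.003 × (680 − 193.69)/193.69 = 0.00753.
Since ε_t ≥ 0.005, the section is tension-controlled.

ε_t ≈ 0.00753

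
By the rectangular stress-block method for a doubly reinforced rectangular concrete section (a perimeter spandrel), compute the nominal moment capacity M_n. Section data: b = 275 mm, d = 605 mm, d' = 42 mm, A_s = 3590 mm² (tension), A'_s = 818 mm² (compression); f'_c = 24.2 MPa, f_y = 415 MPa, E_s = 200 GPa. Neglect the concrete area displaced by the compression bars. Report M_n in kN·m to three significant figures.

Assume both tension and compression steel yield.
Net tension couple steel: A_s − A'_s = 2772 mm².
a = (A_s − A'_s) f_y / (0.85 f'_c b) = 1150380/(0.85 × 24.2 × 275) = 203.36 mm.
c = a/β₁ = 203.36/0.85 = 239.25 mm; ε'_s = 0.003(c − d')/c = 0.0025 ≥ f_y/E_s = 0.0021, so compression steel does yield.
M_n = (A_s − A'_s) f_y (d − a/2) + A'_s f_y (d − d') = [1150380 × (605 − 101.68) + 339470 × (605 − 42)] × 10⁻⁶ = 579.01 + 191.12 = 770.13 kN·m.

M_n ≈ 770 kN·m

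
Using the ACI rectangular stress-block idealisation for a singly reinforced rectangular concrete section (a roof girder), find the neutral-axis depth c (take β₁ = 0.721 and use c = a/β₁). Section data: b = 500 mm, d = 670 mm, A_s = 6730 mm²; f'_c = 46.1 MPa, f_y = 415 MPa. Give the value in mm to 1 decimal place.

c ≈ 197.7 mm

T = A_s f_y = 6730 × 415 = 2792950 N = 2792.95 kN.
Setting C = 0.85 f'_c a b equal to T: a = 2792950/(0.85 × 46.1 × 500) = 142.552 mm.
With β₁ = 0.721, c = a/β₁ = 142.552/0.721 = 197.7 mm.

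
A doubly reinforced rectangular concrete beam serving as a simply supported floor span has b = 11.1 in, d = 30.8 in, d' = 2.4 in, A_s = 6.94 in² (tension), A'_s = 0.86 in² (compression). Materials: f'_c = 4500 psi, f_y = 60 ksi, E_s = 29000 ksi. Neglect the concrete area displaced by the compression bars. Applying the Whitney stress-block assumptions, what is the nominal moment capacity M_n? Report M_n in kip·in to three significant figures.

Assume both steels yield.
a = (A_s − A'_s) f_y/(0.85 f'_c b) = (6.94 − 0.86) × 60/(0.85 × 4.5 × 11.1) = 8.592 in.
c = a/β₁ = 8.592/0.825 = 10.415 in; ε'_s = 0.003(c − d')/c = 0.0023 ≥ ε_y = 0.0021, so the compression steel yields.
M_n = (A_s − A'_s) f_y (d − a/2) + A'_s f_y (d − d') = 364.8 × (30.8 − 4.296) + 51.6 × (30.8 − 2.4) = 9668.7 + 1465.4 = 11134.1 kip·in.

M_n ≈ 11100 kip·in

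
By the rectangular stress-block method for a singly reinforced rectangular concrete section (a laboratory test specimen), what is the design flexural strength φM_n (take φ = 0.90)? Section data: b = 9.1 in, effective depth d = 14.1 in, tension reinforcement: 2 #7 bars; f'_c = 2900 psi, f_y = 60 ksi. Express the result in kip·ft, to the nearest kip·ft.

A_s = 2 × 0.6 = 1.2 in².
T = A_s f_y = 1.2 × 60 = 72 kips.
a = T/(0.85 f'_c b) = 72/(0.85 × 2.9 × 9.1) = 3.210 in.
M_n = T(d − a/2) = 72 × (14.1 − 1.605) = 899.6 kip·in = 899.6/12 = 74.97 kip·ft.
φM_n = 0.90 × 74.97 = 67.47 kip·ft.

φM_n ≈ 67 kip·ft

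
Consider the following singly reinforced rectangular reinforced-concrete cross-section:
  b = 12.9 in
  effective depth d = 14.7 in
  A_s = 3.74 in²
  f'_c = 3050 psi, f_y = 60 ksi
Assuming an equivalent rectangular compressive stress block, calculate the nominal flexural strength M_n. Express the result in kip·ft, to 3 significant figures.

T = A_s f_y = 3.74 × 60 = 224.4 kips.
a = T/(0.85 f'_c b) = 224.4/(0.85 × 3.05 × 12.9) = 6.710 in.
M_n = T(d − a/2) = 224.4 × (14.7 − 3.355) = 2545.8 kip·in = 2545.8/12 = 212.15 kip·ft.

M_n ≈ 212 kip·ft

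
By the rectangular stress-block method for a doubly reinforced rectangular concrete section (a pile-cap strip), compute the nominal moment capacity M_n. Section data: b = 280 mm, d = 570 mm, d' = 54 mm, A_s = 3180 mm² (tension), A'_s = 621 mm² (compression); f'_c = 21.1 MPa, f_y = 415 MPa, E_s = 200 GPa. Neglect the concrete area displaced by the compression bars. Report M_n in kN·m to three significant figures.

Assume both tension and compression steel yield.
Net tension couple steel: A_s − A'_s = 2559 mm².
a = (A_s − A'_s) f_y / (0.85 f'_c b) = 1061985/(0.85 × 21.1 × 280) = 211.47 mm.
c = a/β₁ = 211.47/0.85 = 248.79 mm; ε'_s = 0.003(c − d')/c = 0.0023 ≥ f_y/E_s = 0.0021, so compression steel does yield.
M_n = (A_s − A'_s) f_y (d − a/2) + A'_s f_y (d − d') = [1061985 × (570 − 105.735) + 257715 × (570 − 54)] × 10⁻⁶ = 493.04 + 132.98 = 626.02 kN·m.

M_n ≈ 626 kN·m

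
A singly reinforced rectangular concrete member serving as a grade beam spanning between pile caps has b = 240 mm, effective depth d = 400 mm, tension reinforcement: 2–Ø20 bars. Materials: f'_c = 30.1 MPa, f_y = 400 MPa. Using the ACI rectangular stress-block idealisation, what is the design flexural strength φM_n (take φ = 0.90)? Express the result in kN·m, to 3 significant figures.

φM_n ≈ 85.8 kN·m

A_s = 2 × 314 = 628 mm².
T = A_s f_y = 628 × 400 = 251200 N = 251.2 kN.
From C = T: a = T/(0.85 f'_c b) = 251200/(0.85 × 30.1 × 240) = 40.91 mm.
M_n = T(d − a/2) = 251.2 kN × (400 − 20.455) mm = 95.34 kN·m.
φM_n = 0.90 × 95.34 = 85.81 kN·m.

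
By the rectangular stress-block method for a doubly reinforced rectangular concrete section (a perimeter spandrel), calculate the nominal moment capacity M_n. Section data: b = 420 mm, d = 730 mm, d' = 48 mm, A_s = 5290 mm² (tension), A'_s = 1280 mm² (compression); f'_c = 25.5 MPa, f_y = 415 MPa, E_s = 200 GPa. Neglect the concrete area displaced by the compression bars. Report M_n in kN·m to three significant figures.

Assume both tension and compression steel yield.
Net tension couple steel: A_s − A'_s = 4010 mm².
a = (A_s − A'_s) f_y / (0.85 f'_c b) = 1664150/(0.85 × 25.5 × 420) = 182.80 mm.
c = a/β₁ = 182.80/0.85 = 215.06 mm; ε'_s = 0.003(c − d')/c = 0.0023 ≥ f_y/E_s = 0.0021, so compression steel does yield.
M_n = (A_s − A'_s) f_y (d − a/2) + A'_s f_y (d − d') = [1664150 × (730 − 91.4) + 531200 × (730 − 48)] × 10⁻⁶ = 1062.73 + 362.28 = 1425.01 kN·m.

M_n ≈ 1430 kN·m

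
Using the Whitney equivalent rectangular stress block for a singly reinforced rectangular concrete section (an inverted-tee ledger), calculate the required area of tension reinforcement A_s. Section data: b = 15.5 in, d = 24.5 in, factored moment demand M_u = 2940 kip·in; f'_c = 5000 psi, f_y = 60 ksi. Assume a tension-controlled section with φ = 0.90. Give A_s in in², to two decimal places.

A_s ≈ 2.32 in²

M_n = M_u/φ = 2940/0.90 = 3266.67 kip·in.
From M_n = 0.85 f'_c a b (d − a/2):
a = d − √(d² − 2M_n/(0.85 f'_c b)) = 24.5 − √(24.5² − 2 × 3266.67/(0.85 × 5 × 15.5)) = 2.115 in.
A_s = 0.85 f'_c a b / f_y = 0.85 × 5 × 2.115 × 15.5 / 60 = 2.322 in².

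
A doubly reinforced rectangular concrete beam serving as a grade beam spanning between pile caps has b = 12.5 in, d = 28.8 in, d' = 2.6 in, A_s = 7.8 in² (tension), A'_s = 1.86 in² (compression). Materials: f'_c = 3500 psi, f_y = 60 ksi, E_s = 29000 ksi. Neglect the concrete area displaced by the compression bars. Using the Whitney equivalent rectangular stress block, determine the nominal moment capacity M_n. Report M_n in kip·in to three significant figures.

M_n ≈ 11500 kip·in

Assume both steels yield.
a = (A_s − A'_s) f_y/(0.85 f'_c b) = (7.8 − 1.86) × 60/(0.85 × 3.5 × 12.5) = 9.584 in.
c = a/β₁ = 9.584/0.85 = 11.275 in; ε'_s = 0.003(c − d')/c = 0.0023 ≥ ε_y = 0.0021, so the compression steel yields.
M_n = (A_s − A'_s) f_y (d − a/2) + A'_s f_y (d − d') = 356.4 × (28.8 − 4.792) + 111.6 × (28.8 − 2.6) = 8556.5 + 2923.9 = 11480.4 kip·in.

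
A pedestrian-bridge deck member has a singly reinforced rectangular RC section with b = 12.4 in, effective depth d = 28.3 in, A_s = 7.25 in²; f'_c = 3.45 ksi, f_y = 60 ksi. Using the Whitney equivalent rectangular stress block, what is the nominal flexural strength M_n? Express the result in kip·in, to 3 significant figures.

M_n ≈ 9710 kip·in

T = A_s f_y = 7.25 × 60 = 435 kips.
a = T/(0.85 f'_c b) = 435/(0.85 × 3.45 × 12.4) = 11.963 in.
M_n = T(d − a/2) = 435 × (28.3 − 5.9815) = 9708.5 kip·in.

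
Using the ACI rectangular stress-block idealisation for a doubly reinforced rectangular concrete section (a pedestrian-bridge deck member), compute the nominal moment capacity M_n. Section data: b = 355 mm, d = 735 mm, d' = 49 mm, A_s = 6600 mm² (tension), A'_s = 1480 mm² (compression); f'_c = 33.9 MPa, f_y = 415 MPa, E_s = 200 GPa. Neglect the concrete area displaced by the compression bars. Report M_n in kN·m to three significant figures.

Assume both tension and compression steel yield.
Net tension couple steel: A_s − A'_s = 5120 mm².
a = (A_s − A'_s) f_y / (0.85 f'_c b) = 2124800/(0.85 × 33.9 × 355) = 207.72 mm.
c = a/β₁ = 207.72/0.808 = 257.08 mm; ε'_s = 0.003(c − d')/c = 0.0024 ≥ f_y/E_s = 0.0021, so compression steel does yield.
M_n = (A_s − A'_s) f_y (d − a/2) + A'_s f_y (d − d') = [2124800 × (735 − 103.86) + 614200 × (735 − 49)] × 10⁻⁶ = 1341.05 + 421.34 = 1762.39 kN·m.

M_n ≈ 1760 kN·m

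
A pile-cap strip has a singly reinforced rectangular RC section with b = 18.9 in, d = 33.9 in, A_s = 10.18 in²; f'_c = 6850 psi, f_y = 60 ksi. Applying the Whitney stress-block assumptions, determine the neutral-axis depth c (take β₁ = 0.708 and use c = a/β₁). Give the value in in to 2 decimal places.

c ≈ 7.84 in

T = A_s f_y = 10.18 × 60 = 610.8 kips.
a = T/(0.85 f'_c b) = 610.8/(0.85 × 6.85 × 18.9) = 5.5504 in.
With β₁ = 0.708, c = a/β₁ = 5.5504/0.708 = 7.84 in.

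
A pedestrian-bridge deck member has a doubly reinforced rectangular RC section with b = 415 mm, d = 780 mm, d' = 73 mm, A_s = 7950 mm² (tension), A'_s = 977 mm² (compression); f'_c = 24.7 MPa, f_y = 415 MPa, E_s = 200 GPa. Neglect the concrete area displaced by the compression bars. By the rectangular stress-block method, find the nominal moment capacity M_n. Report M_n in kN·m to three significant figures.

M_n ≈ 2060 kN·m

Assume both tension and compression steel yield.
Net tension couple steel: A_s − A'_s = 6973 mm².
a = (A_s − A'_s) f_y / (0.85 f'_c b) = 2893795/(0.85 × 24.7 × 415) = 332.13 mm.
c = a/β₁ = 332.13/0.85 = 390.74 mm; ε'_s = 0.003(c − d')/c = 0.0024 ≥ f_y/E_s = 0.0021, so compression steel does yield.
M_n = (A_s − A'_s) f_y (d − a/2) + A'_s f_y (d − d') = [2893795 × (780 − 166.065) + 405455 × (780 − 73)] × 10⁻⁶ = 1776.60 + 286.66 = 2063.26 kN·m.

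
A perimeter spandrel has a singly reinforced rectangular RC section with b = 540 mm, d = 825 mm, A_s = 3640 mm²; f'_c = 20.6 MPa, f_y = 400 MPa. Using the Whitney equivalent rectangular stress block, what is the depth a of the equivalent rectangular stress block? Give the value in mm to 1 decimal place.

a ≈ 154.0 mm

T = A_s f_y = 3640 × 400 = 1456000 N = 1456 kN.
Setting C = 0.85 f'_c a b equal to T: a = 1456000/(0.85 × 20.6 × 540) = 154.0 mm.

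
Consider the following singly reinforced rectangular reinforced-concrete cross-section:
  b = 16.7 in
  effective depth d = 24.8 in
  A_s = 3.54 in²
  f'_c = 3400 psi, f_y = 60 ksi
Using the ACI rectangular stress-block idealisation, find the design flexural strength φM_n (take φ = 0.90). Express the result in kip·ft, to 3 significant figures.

φM_n ≈ 360 kip·ft

T = A_s f_y = 3.54 × 60 = 212.4 kips.
a = T/(0.85 f'_c b) = 212.4/(0.85 × 3.4 × 16.7) = 4.401 in.
M_n = T(d − a/2) = 212.4 × (24.8 − 2.2005) = 4800.1 kip·in = 4800.1/12 = 400.01 kip·ft.
φM_n = 0.90 × 400.01 = 360.01 kip·ft.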